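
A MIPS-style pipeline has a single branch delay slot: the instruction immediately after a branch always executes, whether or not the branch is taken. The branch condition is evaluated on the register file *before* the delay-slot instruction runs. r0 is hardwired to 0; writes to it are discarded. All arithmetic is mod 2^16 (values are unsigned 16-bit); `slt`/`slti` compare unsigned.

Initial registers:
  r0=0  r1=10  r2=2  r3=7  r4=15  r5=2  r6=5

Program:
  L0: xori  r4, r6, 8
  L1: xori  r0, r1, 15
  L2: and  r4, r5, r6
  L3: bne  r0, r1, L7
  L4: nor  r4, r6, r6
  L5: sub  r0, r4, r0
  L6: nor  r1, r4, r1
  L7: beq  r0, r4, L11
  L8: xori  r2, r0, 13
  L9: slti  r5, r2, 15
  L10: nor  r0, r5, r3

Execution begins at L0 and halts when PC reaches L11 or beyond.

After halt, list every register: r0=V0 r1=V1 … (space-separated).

r0=0 r1=10 r2=13 r3=7 r4=65530 r5=1 r6=5

  step pc=0: xori  r4, r6, 8  regs=(0,10,2,7,13,2,5)
  step pc=1: xori  r0, r1, 15  regs=(0,10,2,7,13,2,5)
  step pc=2: and  r4, r5, r6  regs=(0,10,2,7,0,2,5)
  step pc=3: bne  r0, r1, L7  cond=T  regs=(0,10,2,7,0,2,5)
  step pc=4: nor  r4, r6, r6  regs=(0,10,2,7,65530,2,5)
  step pc=7: beq  r0, r4, L11  cond=F  regs=(0,10,2,7,65530,2,5)
  step pc=8: xori  r2, r0, 13  regs=(0,10,13,7,65530,2,5)
  step pc=9: slti  r5, r2, 15  regs=(0,10,13,7,65530,1,5)
  step pc=10: nor  r0, r5, r3  regs=(0,10,13,7,65530,1,5)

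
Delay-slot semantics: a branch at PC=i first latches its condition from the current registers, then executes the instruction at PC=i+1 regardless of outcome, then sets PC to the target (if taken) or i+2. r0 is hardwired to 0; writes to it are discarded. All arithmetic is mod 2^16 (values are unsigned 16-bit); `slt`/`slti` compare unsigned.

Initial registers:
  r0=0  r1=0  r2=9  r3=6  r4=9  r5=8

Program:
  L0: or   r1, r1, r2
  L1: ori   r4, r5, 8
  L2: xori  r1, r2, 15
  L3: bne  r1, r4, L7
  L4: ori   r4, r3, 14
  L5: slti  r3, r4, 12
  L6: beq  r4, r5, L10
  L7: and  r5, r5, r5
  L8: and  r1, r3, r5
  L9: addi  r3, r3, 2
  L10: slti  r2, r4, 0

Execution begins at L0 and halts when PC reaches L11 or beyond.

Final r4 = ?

14

PC=0  or   r1, r1, r2        | r0=0 r1=9 r2=9 r3=6 r4=9 r5=8
PC=1  ori   r4, r5, 8        | r0=0 r1=9 r2=9 r3=6 r4=8 r5=8
PC=2  xori  r1, r2, 15       | r0=0 r1=6 r2=9 r3=6 r4=8 r5=8
PC=3  bne  r1, r4, L7        | r0=0 r1=6 r2=9 r3=6 r4=8 r5=8  [TAKEN]
PC=4  ori   r4, r3, 14       | r0=0 r1=6 r2=9 r3=6 r4=14 r5=8
PC=7  and  r5, r5, r5        | r0=0 r1=6 r2=9 r3=6 r4=14 r5=8
PC=8  and  r1, r3, r5        | r0=0 r1=0 r2=9 r3=6 r4=14 r5=8
PC=9  addi  r3, r3, 2        | r0=0 r1=0 r2=9 r3=8 r4=14 r5=8
PC=10 slti  r2, r4, 0        | r0=0 r1=0 r2=0 r3=8 r4=14 r5=8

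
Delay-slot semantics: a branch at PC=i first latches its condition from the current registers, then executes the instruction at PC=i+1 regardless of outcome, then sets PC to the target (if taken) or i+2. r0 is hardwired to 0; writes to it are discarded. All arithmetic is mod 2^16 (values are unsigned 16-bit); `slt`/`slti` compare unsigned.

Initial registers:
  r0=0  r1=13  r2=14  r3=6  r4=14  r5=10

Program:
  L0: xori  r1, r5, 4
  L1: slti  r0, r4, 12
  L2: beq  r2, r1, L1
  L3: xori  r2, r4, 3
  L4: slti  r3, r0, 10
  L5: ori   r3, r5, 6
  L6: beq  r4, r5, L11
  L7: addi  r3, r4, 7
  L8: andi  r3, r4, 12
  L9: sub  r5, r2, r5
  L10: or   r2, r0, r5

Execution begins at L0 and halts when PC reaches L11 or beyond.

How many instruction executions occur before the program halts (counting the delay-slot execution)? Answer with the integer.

PC=0  xori  r1, r5, 4        | r0=0 r1=14 r2=14 r3=6 r4=14 r5=10
PC=1  slti  r0, r4, 12       | r0=0 r1=14 r2=14 r3=6 r4=14 r5=10
PC=2  beq  r2, r1, L1        | r0=0 r1=14 r2=14 r3=6 r4=14 r5=10  [TAKEN]
PC=3  xori  r2, r4, 3        | r0=0 r1=14 r2=13 r3=6 r4=14 r5=10
PC=1  slti  r0, r4, 12       | r0=0 r1=14 r2=13 r3=6 r4=14 r5=10
PC=2  beq  r2, r1, L1        | r0=0 r1=14 r2=13 r3=6 r4=14 r5=10  [not taken]
PC=3  xori  r2, r4, 3        | r0=0 r1=14 r2=13 r3=6 r4=14 r5=10
PC=4  slti  r3, r0, 10       | r0=0 r1=14 r2=13 r3=1 r4=14 r5=10
PC=5  ori   r3, r5, 6        | r0=0 r1=14 r2=13 r3=14 r4=14 r5=10
PC=6  beq  r4, r5, L11       | r0=0 r1=14 r2=13 r3=14 r4=14 r5=10  [not taken]
PC=7  addi  r3, r4, 7        | r0=0 r1=14 r2=13 r3=21 r4=14 r5=10
PC=8  andi  r3, r4, 12       | r0=0 r1=14 r2=13 r3=12 r4=14 r5=10
PC=9  sub  r5, r2, r5        | r0=0 r1=14 r2=13 r3=12 r4=14 r5=3
PC=10 or   r2, r0, r5        | r0=0 r1=14 r2=3 r3=12 r4=14 r5=3

14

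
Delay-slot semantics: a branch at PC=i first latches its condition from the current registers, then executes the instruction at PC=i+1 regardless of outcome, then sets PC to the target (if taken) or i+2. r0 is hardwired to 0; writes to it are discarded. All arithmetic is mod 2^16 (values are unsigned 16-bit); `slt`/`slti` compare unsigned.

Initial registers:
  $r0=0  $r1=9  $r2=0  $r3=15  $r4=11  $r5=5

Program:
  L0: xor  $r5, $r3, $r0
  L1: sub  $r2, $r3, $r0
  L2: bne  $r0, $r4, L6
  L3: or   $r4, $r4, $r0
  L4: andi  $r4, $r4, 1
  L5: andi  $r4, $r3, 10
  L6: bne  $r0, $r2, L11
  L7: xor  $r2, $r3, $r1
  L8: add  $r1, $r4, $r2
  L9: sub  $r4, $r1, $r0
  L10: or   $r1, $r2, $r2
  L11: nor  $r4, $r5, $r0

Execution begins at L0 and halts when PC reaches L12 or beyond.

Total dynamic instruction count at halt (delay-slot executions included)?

7

  step pc=0: xor  $r5, $r3, $r0  regs=(0,9,0,15,11,15)
  step pc=1: sub  $r2, $r3, $r0  regs=(0,9,15,15,11,15)
  step pc=2: bne  $r0, $r4, L6  cond=T  regs=(0,9,15,15,11,15)
  step pc=3: or   $r4, $r4, $r0  regs=(0,9,15,15,11,15)
  step pc=6: bne  $r0, $r2, L11  cond=T  regs=(0,9,15,15,11,15)
  step pc=7: xor  $r2, $r3, $r1  regs=(0,9,6,15,11,15)
  step pc=11: nor  $r4, $r5, $r0  regs=(0,9,6,15,65520,15)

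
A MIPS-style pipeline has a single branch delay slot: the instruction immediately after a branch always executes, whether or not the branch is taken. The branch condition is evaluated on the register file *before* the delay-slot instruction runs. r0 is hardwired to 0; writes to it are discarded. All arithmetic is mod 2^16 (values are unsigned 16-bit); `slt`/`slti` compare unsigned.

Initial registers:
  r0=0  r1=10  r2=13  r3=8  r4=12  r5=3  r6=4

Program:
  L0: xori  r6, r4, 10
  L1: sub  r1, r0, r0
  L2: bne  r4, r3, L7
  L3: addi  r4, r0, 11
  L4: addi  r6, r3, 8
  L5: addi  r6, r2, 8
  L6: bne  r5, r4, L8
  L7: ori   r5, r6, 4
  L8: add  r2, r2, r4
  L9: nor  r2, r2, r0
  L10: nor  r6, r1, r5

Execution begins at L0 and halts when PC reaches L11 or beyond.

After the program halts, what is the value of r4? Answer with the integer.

PC=0  xori  r6, r4, 10       | r0=0 r1=10 r2=13 r3=8 r4=12 r5=3 r6=6
PC=1  sub  r1, r0, r0        | r0=0 r1=0 r2=13 r3=8 r4=12 r5=3 r6=6
PC=2  bne  r4, r3, L7        | r0=0 r1=0 r2=13 r3=8 r4=12 r5=3 r6=6  [TAKEN]
PC=3  addi  r4, r0, 11       | r0=0 r1=0 r2=13 r3=8 r4=11 r5=3 r6=6
PC=7  ori   r5, r6, 4        | r0=0 r1=0 r2=13 r3=8 r4=11 r5=6 r6=6
PC=8  add  r2, r2, r4        | r0=0 r1=0 r2=24 r3=8 r4=11 r5=6 r6=6
PC=9  nor  r2, r2, r0        | r0=0 r1=0 r2=65511 r3=8 r4=11 r5=6 r6=6
PC=10 nor  r6, r1, r5        | r0=0 r1=0 r2=65511 r3=8 r4=11 r5=6 r6=65529

11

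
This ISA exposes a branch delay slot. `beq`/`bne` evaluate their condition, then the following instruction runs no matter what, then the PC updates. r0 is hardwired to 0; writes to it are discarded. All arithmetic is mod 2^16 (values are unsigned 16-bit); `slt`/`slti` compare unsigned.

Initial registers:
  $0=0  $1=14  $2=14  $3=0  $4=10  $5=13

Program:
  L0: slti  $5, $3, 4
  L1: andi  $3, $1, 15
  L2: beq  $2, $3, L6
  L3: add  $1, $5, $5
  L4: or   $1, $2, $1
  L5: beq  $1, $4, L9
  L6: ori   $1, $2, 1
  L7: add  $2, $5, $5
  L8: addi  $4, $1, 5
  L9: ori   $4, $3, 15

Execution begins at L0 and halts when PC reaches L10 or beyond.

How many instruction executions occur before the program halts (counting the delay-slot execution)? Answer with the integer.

8

PC=0  slti  $5, $3, 4        | $0=0 $1=14 $2=14 $3=0 $4=10 $5=1
PC=1  andi  $3, $1, 15       | $0=0 $1=14 $2=14 $3=14 $4=10 $5=1
PC=2  beq  $2, $3, L6        | $0=0 $1=14 $2=14 $3=14 $4=10 $5=1  [TAKEN]
PC=3  add  $1, $5, $5        | $0=0 $1=2 $2=14 $3=14 $4=10 $5=1
PC=6  ori   $1, $2, 1        | $0=0 $1=15 $2=14 $3=14 $4=10 $5=1
PC=7  add  $2, $5, $5        | $0=0 $1=15 $2=2 $3=14 $4=10 $5=1
PC=8  addi  $4, $1, 5        | $0=0 $1=15 $2=2 $3=14 $4=20 $5=1
PC=9  ori   $4, $3, 15       | $0=0 $1=15 $2=2 $3=14 $4=15 $5=1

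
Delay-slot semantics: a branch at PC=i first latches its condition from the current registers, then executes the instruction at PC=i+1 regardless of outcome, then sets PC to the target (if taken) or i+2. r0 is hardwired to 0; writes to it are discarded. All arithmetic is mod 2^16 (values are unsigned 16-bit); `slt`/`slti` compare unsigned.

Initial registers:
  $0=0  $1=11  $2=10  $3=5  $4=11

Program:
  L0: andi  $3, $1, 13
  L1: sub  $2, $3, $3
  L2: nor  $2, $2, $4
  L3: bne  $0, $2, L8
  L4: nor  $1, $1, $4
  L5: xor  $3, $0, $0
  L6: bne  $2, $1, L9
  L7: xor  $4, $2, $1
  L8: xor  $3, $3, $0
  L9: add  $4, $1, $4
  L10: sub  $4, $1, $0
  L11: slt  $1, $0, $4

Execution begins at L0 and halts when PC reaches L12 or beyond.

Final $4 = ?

65524

#0 andi  $3, $1, 13 ; 0/11/10/9/11
#1 sub  $2, $3, $3 ; 0/11/0/9/11
#2 nor  $2, $2, $4 ; 0/11/65524/9/11
#3 bne  $0, $2, L8 ; 0/11/65524/9/11 ; →target
#4 nor  $1, $1, $4 ; 0/65524/65524/9/11
#8 xor  $3, $3, $0 ; 0/65524/65524/9/11
#9 add  $4, $1, $4 ; 0/65524/65524/9/65535
#10 sub  $4, $1, $0 ; 0/65524/65524/9/65524
#11 slt  $1, $0, $4 ; 0/1/65524/9/65524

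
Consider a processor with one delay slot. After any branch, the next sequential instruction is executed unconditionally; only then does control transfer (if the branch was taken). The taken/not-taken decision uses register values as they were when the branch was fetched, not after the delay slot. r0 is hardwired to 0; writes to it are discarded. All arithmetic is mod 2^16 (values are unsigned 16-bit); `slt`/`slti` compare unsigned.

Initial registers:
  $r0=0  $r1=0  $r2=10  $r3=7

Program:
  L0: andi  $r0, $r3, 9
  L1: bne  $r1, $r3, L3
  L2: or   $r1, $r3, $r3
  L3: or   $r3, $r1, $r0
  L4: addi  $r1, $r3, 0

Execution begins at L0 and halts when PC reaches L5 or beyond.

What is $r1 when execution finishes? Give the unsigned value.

[0] andi  $r0, $r3, 9  →  {$r0:0, $r1:0, $r2:10, $r3:7}
[1] bne  $r1, $r3, L3  →  {$r0:0, $r1:0, $r2:10, $r3:7}  ⟨branch taken⟩
[2] or   $r1, $r3, $r3  →  {$r0:0, $r1:7, $r2:10, $r3:7}
[3] or   $r3, $r1, $r0  →  {$r0:0, $r1:7, $r2:10, $r3:7}
[4] addi  $r1, $r3, 0  →  {$r0:0, $r1:7, $r2:10, $r3:7}

7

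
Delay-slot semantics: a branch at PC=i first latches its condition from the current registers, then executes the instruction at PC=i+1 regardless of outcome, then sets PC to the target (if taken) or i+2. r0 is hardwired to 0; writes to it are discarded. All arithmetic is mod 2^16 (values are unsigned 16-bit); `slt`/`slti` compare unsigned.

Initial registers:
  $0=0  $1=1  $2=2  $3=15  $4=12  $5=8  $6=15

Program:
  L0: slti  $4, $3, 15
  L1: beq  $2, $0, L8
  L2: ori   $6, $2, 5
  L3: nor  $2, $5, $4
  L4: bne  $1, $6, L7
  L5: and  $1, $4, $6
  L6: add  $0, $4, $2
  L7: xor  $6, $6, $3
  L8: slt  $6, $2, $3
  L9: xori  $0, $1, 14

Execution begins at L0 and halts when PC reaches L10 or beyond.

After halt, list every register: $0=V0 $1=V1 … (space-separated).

$0=0 $1=0 $2=65527 $3=15 $4=0 $5=8 $6=0

PC=0  slti  $4, $3, 15       | $0=0 $1=1 $2=2 $3=15 $4=0 $5=8 $6=15
PC=1  beq  $2, $0, L8        | $0=0 $1=1 $2=2 $3=15 $4=0 $5=8 $6=15  [not taken]
PC=2  ori   $6, $2, 5        | $0=0 $1=1 $2=2 $3=15 $4=0 $5=8 $6=7
PC=3  nor  $2, $5, $4        | $0=0 $1=1 $2=65527 $3=15 $4=0 $5=8 $6=7
PC=4  bne  $1, $6, L7        | $0=0 $1=1 $2=65527 $3=15 $4=0 $5=8 $6=7  [TAKEN]
PC=5  and  $1, $4, $6        | $0=0 $1=0 $2=65527 $3=15 $4=0 $5=8 $6=7
PC=7  xor  $6, $6, $3        | $0=0 $1=0 $2=65527 $3=15 $4=0 $5=8 $6=8
PC=8  slt  $6, $2, $3        | $0=0 $1=0 $2=65527 $3=15 $4=0 $5=8 $6=0
PC=9  xori  $0, $1, 14       | $0=0 $1=0 $2=65527 $3=15 $4=0 $5=8 $6=0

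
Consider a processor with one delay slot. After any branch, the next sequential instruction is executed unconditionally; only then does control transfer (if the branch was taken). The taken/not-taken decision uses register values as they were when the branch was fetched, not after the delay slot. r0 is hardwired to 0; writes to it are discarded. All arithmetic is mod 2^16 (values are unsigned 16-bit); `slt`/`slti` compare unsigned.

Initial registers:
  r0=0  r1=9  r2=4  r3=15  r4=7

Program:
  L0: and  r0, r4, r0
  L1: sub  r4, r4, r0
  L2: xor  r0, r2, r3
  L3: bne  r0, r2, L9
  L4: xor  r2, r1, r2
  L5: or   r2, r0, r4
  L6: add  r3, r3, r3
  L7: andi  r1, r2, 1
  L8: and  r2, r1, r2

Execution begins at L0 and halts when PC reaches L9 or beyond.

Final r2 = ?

13

PC=0  and  r0, r4, r0        | r0=0 r1=9 r2=4 r3=15 r4=7
PC=1  sub  r4, r4, r0        | r0=0 r1=9 r2=4 r3=15 r4=7
PC=2  xor  r0, r2, r3        | r0=0 r1=9 r2=4 r3=15 r4=7
PC=3  bne  r0, r2, L9        | r0=0 r1=9 r2=4 r3=15 r4=7  [TAKEN]
PC=4  xor  r2, r1, r2        | r0=0 r1=9 r2=13 r3=15 r4=7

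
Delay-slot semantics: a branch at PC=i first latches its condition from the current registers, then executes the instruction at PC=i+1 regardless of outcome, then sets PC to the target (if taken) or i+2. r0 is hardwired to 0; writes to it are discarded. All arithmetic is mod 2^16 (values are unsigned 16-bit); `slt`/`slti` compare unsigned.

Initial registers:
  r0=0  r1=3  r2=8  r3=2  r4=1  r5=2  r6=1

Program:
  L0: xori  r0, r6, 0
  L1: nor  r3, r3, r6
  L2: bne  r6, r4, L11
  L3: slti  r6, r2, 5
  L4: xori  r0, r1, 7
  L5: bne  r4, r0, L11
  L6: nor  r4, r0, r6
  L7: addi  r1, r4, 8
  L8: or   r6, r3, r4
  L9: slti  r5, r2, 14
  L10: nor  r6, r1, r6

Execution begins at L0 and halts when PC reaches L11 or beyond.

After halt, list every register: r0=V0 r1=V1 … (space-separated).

PC=0  xori  r0, r6, 0        | r0=0 r1=3 r2=8 r3=2 r4=1 r5=2 r6=1
PC=1  nor  r3, r3, r6        | r0=0 r1=3 r2=8 r3=65532 r4=1 r5=2 r6=1
PC=2  bne  r6, r4, L11       | r0=0 r1=3 r2=8 r3=65532 r4=1 r5=2 r6=1  [not taken]
PC=3  slti  r6, r2, 5        | r0=0 r1=3 r2=8 r3=65532 r4=1 r5=2 r6=0
PC=4  xori  r0, r1, 7        | r0=0 r1=3 r2=8 r3=65532 r4=1 r5=2 r6=0
PC=5  bne  r4, r0, L11       | r0=0 r1=3 r2=8 r3=65532 r4=1 r5=2 r6=0  [TAKEN]
PC=6  nor  r4, r0, r6        | r0=0 r1=3 r2=8 r3=65532 r4=65535 r5=2 r6=0

r0=0 r1=3 r2=8 r3=65532 r4=65535 r5=2 r6=0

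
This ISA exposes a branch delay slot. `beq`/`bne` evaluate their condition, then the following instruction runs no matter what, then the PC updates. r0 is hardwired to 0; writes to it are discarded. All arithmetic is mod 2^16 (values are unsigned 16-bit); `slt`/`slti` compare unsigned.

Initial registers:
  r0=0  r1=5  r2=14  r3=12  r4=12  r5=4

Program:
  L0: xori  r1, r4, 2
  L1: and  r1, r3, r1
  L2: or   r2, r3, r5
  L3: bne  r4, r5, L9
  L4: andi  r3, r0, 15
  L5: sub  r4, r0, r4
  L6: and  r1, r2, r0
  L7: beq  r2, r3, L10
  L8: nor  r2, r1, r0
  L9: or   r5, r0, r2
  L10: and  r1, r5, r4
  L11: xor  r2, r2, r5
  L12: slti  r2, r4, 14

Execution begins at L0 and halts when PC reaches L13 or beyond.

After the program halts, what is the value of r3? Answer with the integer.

0

PC=0  xori  r1, r4, 2        | r0=0 r1=14 r2=14 r3=12 r4=12 r5=4
PC=1  and  r1, r3, r1        | r0=0 r1=12 r2=14 r3=12 r4=12 r5=4
PC=2  or   r2, r3, r5        | r0=0 r1=12 r2=12 r3=12 r4=12 r5=4
PC=3  bne  r4, r5, L9        | r0=0 r1=12 r2=12 r3=12 r4=12 r5=4  [TAKEN]
PC=4  andi  r3, r0, 15       | r0=0 r1=12 r2=12 r3=0 r4=12 r5=4
PC=9  or   r5, r0, r2        | r0=0 r1=12 r2=12 r3=0 r4=12 r5=12
PC=10 and  r1, r5, r4        | r0=0 r1=12 r2=12 r3=0 r4=12 r5=12
PC=11 xor  r2, r2, r5        | r0=0 r1=12 r2=0 r3=0 r4=12 r5=12
PC=12 slti  r2, r4, 14       | r0=0 r1=12 r2=1 r3=0 r4=12 r5=12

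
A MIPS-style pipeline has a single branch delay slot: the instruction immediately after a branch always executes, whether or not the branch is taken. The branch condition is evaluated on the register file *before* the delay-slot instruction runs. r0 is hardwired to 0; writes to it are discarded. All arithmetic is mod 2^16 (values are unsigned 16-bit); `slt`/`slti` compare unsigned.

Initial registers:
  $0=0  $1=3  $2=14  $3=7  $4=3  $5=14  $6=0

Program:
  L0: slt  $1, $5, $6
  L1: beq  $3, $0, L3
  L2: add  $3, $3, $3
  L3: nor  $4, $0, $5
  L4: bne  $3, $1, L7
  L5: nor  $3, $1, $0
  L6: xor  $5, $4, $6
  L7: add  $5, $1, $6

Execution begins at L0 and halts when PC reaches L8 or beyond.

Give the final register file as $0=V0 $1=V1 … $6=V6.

[0] slt  $1, $5, $6  →  {$0:0, $1:0, $2:14, $3:7, $4:3, $5:14, $6:0}
[1] beq  $3, $0, L3  →  {$0:0, $1:0, $2:14, $3:7, $4:3, $5:14, $6:0}  ⟨branch fallthrough⟩
[2] add  $3, $3, $3  →  {$0:0, $1:0, $2:14, $3:14, $4:3, $5:14, $6:0}
[3] nor  $4, $0, $5  →  {$0:0, $1:0, $2:14, $3:14, $4:65521, $5:14, $6:0}
[4] bne  $3, $1, L7  →  {$0:0, $1:0, $2:14, $3:14, $4:65521, $5:14, $6:0}  ⟨branch taken⟩
[5] nor  $3, $1, $0  →  {$0:0, $1:0, $2:14, $3:65535, $4:65521, $5:14, $6:0}
[7] add  $5, $1, $6  →  {$0:0, $1:0, $2:14, $3:65535, $4:65521, $5:0, $6:0}

$0=0 $1=0 $2=14 $3=65535 $4=65521 $5=0 $6=0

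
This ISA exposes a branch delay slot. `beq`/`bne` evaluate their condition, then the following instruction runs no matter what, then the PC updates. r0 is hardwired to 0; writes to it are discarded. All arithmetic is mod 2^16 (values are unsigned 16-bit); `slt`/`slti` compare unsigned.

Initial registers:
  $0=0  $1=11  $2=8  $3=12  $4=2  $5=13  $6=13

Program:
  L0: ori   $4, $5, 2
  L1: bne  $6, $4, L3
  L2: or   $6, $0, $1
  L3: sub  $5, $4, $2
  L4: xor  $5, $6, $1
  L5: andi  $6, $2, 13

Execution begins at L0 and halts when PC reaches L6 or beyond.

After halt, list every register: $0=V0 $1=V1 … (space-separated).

$0=0 $1=11 $2=8 $3=12 $4=15 $5=0 $6=8

[0] ori   $4, $5, 2  →  {$0:0, $1:11, $2:8, $3:12, $4:15, $5:13, $6:13}
[1] bne  $6, $4, L3  →  {$0:0, $1:11, $2:8, $3:12, $4:15, $5:13, $6:13}  ⟨branch taken⟩
[2] or   $6, $0, $1  →  {$0:0, $1:11, $2:8, $3:12, $4:15, $5:13, $6:11}
[3] sub  $5, $4, $2  →  {$0:0, $1:11, $2:8, $3:12, $4:15, $5:7, $6:11}
[4] xor  $5, $6, $1  →  {$0:0, $1:11, $2:8, $3:12, $4:15, $5:0, $6:11}
[5] andi  $6, $2, 13  →  {$0:0, $1:11, $2:8, $3:12, $4:15, $5:0, $6:8}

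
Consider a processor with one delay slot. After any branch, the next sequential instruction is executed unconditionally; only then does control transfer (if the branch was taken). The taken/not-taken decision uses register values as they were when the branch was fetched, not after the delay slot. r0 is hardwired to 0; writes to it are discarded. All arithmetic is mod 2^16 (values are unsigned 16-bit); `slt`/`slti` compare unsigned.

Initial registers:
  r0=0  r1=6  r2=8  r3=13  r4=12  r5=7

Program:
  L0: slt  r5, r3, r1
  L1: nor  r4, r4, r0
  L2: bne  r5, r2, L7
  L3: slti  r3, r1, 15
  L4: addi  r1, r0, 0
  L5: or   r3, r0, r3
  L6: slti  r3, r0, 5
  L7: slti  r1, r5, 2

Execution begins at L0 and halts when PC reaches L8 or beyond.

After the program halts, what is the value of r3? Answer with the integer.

#0 slt  r5, r3, r1 ; 0/6/8/13/12/0
#1 nor  r4, r4, r0 ; 0/6/8/13/65523/0
#2 bne  r5, r2, L7 ; 0/6/8/13/65523/0 ; →target
#3 slti  r3, r1, 15 ; 0/6/8/1/65523/0
#7 slti  r1, r5, 2 ; 0/1/8/1/65523/0

1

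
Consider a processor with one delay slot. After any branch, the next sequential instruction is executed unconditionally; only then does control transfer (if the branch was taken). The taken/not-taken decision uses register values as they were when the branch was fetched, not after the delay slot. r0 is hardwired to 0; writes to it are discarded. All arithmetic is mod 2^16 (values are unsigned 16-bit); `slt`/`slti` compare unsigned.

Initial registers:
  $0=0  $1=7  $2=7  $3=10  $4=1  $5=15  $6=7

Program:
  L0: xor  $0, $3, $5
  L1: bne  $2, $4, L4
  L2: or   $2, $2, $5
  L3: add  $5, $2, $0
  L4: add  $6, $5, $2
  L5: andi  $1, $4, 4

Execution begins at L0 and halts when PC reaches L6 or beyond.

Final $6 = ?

[0] xor  $0, $3, $5  →  {$0:0, $1:7, $2:7, $3:10, $4:1, $5:15, $6:7}
[1] bne  $2, $4, L4  →  {$0:0, $1:7, $2:7, $3:10, $4:1, $5:15, $6:7}  ⟨branch taken⟩
[2] or   $2, $2, $5  →  {$0:0, $1:7, $2:15, $3:10, $4:1, $5:15, $6:7}
[4] add  $6, $5, $2  →  {$0:0, $1:7, $2:15, $3:10, $4:1, $5:15, $6:30}
[5] andi  $1, $4, 4  →  {$0:0, $1:0, $2:15, $3:10, $4:1, $5:15, $6:30}

30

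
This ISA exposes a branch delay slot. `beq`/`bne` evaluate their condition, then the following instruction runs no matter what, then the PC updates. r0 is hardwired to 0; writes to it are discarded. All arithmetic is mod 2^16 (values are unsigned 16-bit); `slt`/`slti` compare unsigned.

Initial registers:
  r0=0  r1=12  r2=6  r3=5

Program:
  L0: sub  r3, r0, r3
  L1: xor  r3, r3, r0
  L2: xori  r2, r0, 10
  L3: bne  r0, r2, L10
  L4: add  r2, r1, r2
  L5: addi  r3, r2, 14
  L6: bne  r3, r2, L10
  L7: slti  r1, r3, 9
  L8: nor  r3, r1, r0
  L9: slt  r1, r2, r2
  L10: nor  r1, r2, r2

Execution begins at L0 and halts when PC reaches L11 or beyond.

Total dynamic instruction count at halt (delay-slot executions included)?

6

#0 sub  r3, r0, r3 ; 0/12/6/65531
#1 xor  r3, r3, r0 ; 0/12/6/65531
#2 xori  r2, r0, 10 ; 0/12/10/65531
#3 bne  r0, r2, L10 ; 0/12/10/65531 ; →target
#4 add  r2, r1, r2 ; 0/12/22/65531
#10 nor  r1, r2, r2 ; 0/65513/22/65531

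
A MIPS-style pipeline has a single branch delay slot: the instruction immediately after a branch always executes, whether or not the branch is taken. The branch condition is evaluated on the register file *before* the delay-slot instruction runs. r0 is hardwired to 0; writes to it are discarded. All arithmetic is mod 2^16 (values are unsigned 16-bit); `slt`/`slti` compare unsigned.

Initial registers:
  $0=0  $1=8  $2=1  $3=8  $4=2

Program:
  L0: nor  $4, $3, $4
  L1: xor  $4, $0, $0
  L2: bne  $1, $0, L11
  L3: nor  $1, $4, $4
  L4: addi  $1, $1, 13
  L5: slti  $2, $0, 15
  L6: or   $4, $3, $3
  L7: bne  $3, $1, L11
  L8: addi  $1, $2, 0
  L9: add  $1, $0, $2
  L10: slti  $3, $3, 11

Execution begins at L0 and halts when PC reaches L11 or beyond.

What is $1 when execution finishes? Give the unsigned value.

PC=0  nor  $4, $3, $4        | $0=0 $1=8 $2=1 $3=8 $4=65525
PC=1  xor  $4, $0, $0        | $0=0 $1=8 $2=1 $3=8 $4=0
PC=2  bne  $1, $0, L11       | $0=0 $1=8 $2=1 $3=8 $4=0  [TAKEN]
PC=3  nor  $1, $4, $4        | $0=0 $1=65535 $2=1 $3=8 $4=0

65535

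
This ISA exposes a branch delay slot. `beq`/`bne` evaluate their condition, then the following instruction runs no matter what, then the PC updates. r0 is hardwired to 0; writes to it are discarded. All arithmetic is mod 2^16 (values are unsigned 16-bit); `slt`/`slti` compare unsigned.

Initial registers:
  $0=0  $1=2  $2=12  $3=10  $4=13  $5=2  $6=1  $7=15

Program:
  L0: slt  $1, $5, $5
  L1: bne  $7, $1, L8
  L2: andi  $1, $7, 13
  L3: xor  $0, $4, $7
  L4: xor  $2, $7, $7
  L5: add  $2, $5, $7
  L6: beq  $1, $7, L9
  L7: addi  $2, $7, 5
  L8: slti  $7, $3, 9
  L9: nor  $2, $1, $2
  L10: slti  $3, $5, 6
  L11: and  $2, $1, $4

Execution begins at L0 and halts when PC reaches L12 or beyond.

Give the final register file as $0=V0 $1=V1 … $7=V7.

$0=0 $1=13 $2=13 $3=1 $4=13 $5=2 $6=1 $7=0

PC=0  slt  $1, $5, $5        | $0=0 $1=0 $2=12 $3=10 $4=13 $5=2 $6=1 $7=15
PC=1  bne  $7, $1, L8        | $0=0 $1=0 $2=12 $3=10 $4=13 $5=2 $6=1 $7=15  [TAKEN]
PC=2  andi  $1, $7, 13       | $0=0 $1=13 $2=12 $3=10 $4=13 $5=2 $6=1 $7=15
PC=8  slti  $7, $3, 9        | $0=0 $1=13 $2=12 $3=10 $4=13 $5=2 $6=1 $7=0
PC=9  nor  $2, $1, $2        | $0=0 $1=13 $2=65522 $3=10 $4=13 $5=2 $6=1 $7=0
PC=10 slti  $3, $5, 6        | $0=0 $1=13 $2=65522 $3=1 $4=13 $5=2 $6=1 $7=0
PC=11 and  $2, $1, $4        | $0=0 $1=13 $2=13 $3=1 $4=13 $5=2 $6=1 $7=0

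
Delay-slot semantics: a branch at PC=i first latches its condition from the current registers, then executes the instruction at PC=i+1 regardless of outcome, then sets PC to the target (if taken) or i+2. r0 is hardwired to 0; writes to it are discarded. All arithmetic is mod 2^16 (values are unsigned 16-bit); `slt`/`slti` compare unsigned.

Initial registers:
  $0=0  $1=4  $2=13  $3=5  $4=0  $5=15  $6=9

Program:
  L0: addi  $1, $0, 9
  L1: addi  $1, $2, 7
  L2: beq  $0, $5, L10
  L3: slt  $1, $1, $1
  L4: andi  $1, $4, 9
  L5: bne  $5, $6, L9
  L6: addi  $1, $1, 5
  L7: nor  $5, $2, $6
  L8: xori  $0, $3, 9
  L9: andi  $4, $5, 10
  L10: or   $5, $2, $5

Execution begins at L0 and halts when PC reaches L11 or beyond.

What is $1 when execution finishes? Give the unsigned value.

5

#0 addi  $1, $0, 9 ; 0/9/13/5/0/15/9
#1 addi  $1, $2, 7 ; 0/20/13/5/0/15/9
#2 beq  $0, $5, L10 ; 0/20/13/5/0/15/9 ; →fallthru
#3 slt  $1, $1, $1 ; 0/0/13/5/0/15/9
#4 andi  $1, $4, 9 ; 0/0/13/5/0/15/9
#5 bne  $5, $6, L9 ; 0/0/13/5/0/15/9 ; →target
#6 addi  $1, $1, 5 ; 0/5/13/5/0/15/9
#9 andi  $4, $5, 10 ; 0/5/13/5/10/15/9
#10 or   $5, $2, $5 ; 0/5/13/5/10/15/9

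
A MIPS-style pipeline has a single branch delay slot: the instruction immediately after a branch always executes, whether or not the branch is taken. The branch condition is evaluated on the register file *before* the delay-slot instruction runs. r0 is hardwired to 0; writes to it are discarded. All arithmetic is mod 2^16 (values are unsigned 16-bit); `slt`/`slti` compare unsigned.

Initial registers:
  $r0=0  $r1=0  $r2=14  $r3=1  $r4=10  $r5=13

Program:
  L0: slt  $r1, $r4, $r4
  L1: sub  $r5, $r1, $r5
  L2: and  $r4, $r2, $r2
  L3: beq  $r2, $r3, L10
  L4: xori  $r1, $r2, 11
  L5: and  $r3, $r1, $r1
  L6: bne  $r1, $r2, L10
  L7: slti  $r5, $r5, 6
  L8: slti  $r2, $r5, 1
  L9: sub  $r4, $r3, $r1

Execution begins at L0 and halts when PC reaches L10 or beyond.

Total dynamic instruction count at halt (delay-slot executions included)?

[0] slt  $r1, $r4, $r4  →  {$r0:0, $r1:0, $r2:14, $r3:1, $r4:10, $r5:13}
[1] sub  $r5, $r1, $r5  →  {$r0:0, $r1:0, $r2:14, $r3:1, $r4:10, $r5:65523}
[2] and  $r4, $r2, $r2  →  {$r0:0, $r1:0, $r2:14, $r3:1, $r4:14, $r5:65523}
[3] beq  $r2, $r3, L10  →  {$r0:0, $r1:0, $r2:14, $r3:1, $r4:14, $r5:65523}  ⟨branch fallthrough⟩
[4] xori  $r1, $r2, 11  →  {$r0:0, $r1:5, $r2:14, $r3:1, $r4:14, $r5:65523}
[5] and  $r3, $r1, $r1  →  {$r0:0, $r1:5, $r2:14, $r3:5, $r4:14, $r5:65523}
[6] bne  $r1, $r2, L10  →  {$r0:0, $r1:5, $r2:14, $r3:5, $r4:14, $r5:65523}  ⟨branch taken⟩
[7] slti  $r5, $r5, 6  →  {$r0:0, $r1:5, $r2:14, $r3:5, $r4:14, $r5:0}

8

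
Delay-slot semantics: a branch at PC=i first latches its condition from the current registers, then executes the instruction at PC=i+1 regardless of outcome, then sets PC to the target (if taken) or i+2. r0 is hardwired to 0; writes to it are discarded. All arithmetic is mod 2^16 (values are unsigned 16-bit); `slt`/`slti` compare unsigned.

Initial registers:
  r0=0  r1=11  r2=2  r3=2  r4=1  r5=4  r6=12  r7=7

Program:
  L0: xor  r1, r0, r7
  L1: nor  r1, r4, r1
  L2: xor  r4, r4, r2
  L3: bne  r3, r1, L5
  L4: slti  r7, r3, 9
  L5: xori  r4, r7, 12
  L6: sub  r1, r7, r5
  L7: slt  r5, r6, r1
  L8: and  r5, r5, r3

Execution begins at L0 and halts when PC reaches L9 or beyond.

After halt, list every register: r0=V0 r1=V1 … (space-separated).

r0=0 r1=65533 r2=2 r3=2 r4=13 r5=0 r6=12 r7=1

[0] xor  r1, r0, r7  →  {r0:0, r1:7, r2:2, r3:2, r4:1, r5:4, r6:12, r7:7}
[1] nor  r1, r4, r1  →  {r0:0, r1:65528, r2:2, r3:2, r4:1, r5:4, r6:12, r7:7}
[2] xor  r4, r4, r2  →  {r0:0, r1:65528, r2:2, r3:2, r4:3, r5:4, r6:12, r7:7}
[3] bne  r3, r1, L5  →  {r0:0, r1:65528, r2:2, r3:2, r4:3, r5:4, r6:12, r7:7}  ⟨branch taken⟩
[4] slti  r7, r3, 9  →  {r0:0, r1:65528, r2:2, r3:2, r4:3, r5:4, r6:12, r7:1}
[5] xori  r4, r7, 12  →  {r0:0, r1:65528, r2:2, r3:2, r4:13, r5:4, r6:12, r7:1}
[6] sub  r1, r7, r5  →  {r0:0, r1:65533, r2:2, r3:2, r4:13, r5:4, r6:12, r7:1}
[7] slt  r5, r6, r1  →  {r0:0, r1:65533, r2:2, r3:2, r4:13, r5:1, r6:12, r7:1}
[8] and  r5, r5, r3  →  {r0:0, r1:65533, r2:2, r3:2, r4:13, r5:0, r6:12, r7:1}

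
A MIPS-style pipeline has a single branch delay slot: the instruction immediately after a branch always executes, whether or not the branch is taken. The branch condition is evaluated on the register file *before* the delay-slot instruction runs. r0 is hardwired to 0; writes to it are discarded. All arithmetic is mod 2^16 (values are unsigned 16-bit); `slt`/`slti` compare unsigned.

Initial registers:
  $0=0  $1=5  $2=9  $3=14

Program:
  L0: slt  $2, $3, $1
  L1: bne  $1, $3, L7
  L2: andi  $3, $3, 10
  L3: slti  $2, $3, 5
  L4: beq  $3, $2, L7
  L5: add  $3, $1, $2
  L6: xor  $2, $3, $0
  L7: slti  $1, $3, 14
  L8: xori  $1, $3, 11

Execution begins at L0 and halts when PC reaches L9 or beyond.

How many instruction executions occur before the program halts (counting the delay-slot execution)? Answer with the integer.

5

  step pc=0: slt  $2, $3, $1  regs=(0,5,0,14)
  step pc=1: bne  $1, $3, L7  cond=T  regs=(0,5,0,14)
  step pc=2: andi  $3, $3, 10  regs=(0,5,0,10)
  step pc=7: slti  $1, $3, 14  regs=(0,1,0,10)
  step pc=8: xori  $1, $3, 11  regs=(0,1,0,10)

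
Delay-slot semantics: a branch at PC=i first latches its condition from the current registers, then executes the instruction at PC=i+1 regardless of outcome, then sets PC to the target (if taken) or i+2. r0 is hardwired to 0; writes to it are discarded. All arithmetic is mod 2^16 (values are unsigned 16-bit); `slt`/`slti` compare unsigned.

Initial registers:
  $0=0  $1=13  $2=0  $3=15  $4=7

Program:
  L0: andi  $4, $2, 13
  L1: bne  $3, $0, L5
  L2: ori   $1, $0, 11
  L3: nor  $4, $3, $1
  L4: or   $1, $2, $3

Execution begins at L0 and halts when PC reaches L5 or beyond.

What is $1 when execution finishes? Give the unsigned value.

11

  step pc=0: andi  $4, $2, 13  regs=(0,13,0,15,0)
  step pc=1: bne  $3, $0, L5  cond=T  regs=(0,13,0,15,0)
  step pc=2: ori   $1, $0, 11  regs=(0,11,0,15,0)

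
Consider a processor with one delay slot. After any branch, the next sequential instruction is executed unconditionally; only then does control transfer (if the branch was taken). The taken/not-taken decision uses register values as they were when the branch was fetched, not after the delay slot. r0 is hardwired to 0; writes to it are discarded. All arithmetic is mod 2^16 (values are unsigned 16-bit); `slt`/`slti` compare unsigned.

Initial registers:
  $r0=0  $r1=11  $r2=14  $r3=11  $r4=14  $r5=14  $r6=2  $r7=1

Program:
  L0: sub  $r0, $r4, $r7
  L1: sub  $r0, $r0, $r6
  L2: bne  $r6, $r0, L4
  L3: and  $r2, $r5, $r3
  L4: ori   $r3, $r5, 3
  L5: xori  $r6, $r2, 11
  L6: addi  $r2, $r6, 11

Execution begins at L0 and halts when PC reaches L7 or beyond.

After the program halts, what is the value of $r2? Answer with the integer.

#0 sub  $r0, $r4, $r7 ; 0/11/14/11/14/14/2/1
#1 sub  $r0, $r0, $r6 ; 0/11/14/11/14/14/2/1
#2 bne  $r6, $r0, L4 ; 0/11/14/11/14/14/2/1 ; →target
#3 and  $r2, $r5, $r3 ; 0/11/10/11/14/14/2/1
#4 ori   $r3, $r5, 3 ; 0/11/10/15/14/14/2/1
#5 xori  $r6, $r2, 11 ; 0/11/10/15/14/14/1/1
#6 addi  $r2, $r6, 11 ; 0/11/12/15/14/14/1/1

12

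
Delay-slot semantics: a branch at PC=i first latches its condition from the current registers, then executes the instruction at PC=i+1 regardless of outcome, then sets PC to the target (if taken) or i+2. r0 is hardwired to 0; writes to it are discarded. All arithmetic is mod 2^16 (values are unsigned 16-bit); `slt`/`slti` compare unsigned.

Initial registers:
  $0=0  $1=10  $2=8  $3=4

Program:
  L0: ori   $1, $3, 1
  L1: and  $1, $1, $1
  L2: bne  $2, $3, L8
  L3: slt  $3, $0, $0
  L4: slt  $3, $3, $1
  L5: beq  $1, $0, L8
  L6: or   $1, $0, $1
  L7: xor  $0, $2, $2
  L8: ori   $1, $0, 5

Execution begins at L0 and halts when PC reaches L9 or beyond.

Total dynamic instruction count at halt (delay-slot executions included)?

  step pc=0: ori   $1, $3, 1  regs=(0,5,8,4)
  step pc=1: and  $1, $1, $1  regs=(0,5,8,4)
  step pc=2: bne  $2, $3, L8  cond=T  regs=(0,5,8,4)
  step pc=3: slt  $3, $0, $0  regs=(0,5,8,0)
  step pc=8: ori   $1, $0, 5  regs=(0,5,8,0)

5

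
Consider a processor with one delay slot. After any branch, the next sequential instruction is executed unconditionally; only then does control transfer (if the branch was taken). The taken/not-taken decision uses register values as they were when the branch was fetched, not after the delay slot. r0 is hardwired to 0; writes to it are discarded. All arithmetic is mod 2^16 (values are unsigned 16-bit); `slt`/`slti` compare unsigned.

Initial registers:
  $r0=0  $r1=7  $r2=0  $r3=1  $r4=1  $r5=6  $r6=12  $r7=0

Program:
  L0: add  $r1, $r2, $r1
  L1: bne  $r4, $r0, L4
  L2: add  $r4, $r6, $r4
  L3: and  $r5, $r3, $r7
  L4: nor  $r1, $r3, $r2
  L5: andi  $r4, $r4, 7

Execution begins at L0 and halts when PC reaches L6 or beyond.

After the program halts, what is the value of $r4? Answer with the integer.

PC=0  add  $r1, $r2, $r1     | $r0=0 $r1=7 $r2=0 $r3=1 $r4=1 $r5=6 $r6=12 $r7=0
PC=1  bne  $r4, $r0, L4      | $r0=0 $r1=7 $r2=0 $r3=1 $r4=1 $r5=6 $r6=12 $r7=0  [TAKEN]
PC=2  add  $r4, $r6, $r4     | $r0=0 $r1=7 $r2=0 $r3=1 $r4=13 $r5=6 $r6=12 $r7=0
PC=4  nor  $r1, $r3, $r2     | $r0=0 $r1=65534 $r2=0 $r3=1 $r4=13 $r5=6 $r6=12 $r7=0
PC=5  andi  $r4, $r4, 7      | $r0=0 $r1=65534 $r2=0 $r3=1 $r4=5 $r5=6 $r6=12 $r7=0

5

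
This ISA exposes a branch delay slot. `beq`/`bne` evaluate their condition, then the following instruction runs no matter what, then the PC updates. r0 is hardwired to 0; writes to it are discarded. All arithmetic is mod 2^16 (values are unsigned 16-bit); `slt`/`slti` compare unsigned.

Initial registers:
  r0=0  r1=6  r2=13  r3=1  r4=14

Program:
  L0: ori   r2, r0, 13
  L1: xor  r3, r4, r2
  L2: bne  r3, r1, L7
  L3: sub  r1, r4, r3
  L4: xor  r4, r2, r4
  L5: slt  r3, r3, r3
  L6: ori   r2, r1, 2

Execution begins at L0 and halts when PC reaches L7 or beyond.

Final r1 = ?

  step pc=0: ori   r2, r0, 13  regs=(0,6,13,1,14)
  step pc=1: xor  r3, r4, r2  regs=(0,6,13,3,14)
  step pc=2: bne  r3, r1, L7  cond=T  regs=(0,6,13,3,14)
  step pc=3: sub  r1, r4, r3  regs=(0,11,13,3,14)

11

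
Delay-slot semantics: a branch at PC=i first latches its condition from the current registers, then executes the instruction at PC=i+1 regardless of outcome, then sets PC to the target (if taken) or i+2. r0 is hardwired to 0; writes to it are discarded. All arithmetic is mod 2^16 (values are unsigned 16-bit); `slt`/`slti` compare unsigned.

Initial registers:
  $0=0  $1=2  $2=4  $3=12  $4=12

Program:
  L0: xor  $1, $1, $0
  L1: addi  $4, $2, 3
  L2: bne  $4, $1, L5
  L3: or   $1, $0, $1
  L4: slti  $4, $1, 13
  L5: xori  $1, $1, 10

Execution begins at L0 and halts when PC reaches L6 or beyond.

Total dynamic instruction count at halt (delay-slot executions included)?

PC=0  xor  $1, $1, $0        | $0=0 $1=2 $2=4 $3=12 $4=12
PC=1  addi  $4, $2, 3        | $0=0 $1=2 $2=4 $3=12 $4=7
PC=2  bne  $4, $1, L5        | $0=0 $1=2 $2=4 $3=12 $4=7  [TAKEN]
PC=3  or   $1, $0, $1        | $0=0 $1=2 $2=4 $3=12 $4=7
PC=5  xori  $1, $1, 10       | $0=0 $1=8 $2=4 $3=12 $4=7

5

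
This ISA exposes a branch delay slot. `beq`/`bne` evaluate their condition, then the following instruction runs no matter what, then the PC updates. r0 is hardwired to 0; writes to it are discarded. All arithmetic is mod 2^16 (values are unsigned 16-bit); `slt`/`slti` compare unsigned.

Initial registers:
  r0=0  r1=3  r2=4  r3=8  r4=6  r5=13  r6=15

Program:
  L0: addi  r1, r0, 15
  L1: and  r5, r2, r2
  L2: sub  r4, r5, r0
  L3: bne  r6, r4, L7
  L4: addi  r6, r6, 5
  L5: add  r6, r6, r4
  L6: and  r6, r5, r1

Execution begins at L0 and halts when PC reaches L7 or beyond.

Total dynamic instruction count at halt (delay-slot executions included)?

5

[0] addi  r1, r0, 15  →  {r0:0, r1:15, r2:4, r3:8, r4:6, r5:13, r6:15}
[1] and  r5, r2, r2  →  {r0:0, r1:15, r2:4, r3:8, r4:6, r5:4, r6:15}
[2] sub  r4, r5, r0  →  {r0:0, r1:15, r2:4, r3:8, r4:4, r5:4, r6:15}
[3] bne  r6, r4, L7  →  {r0:0, r1:15, r2:4, r3:8, r4:4, r5:4, r6:15}  ⟨branch taken⟩
[4] addi  r6, r6, 5  →  {r0:0, r1:15, r2:4, r3:8, r4:4, r5:4, r6:20}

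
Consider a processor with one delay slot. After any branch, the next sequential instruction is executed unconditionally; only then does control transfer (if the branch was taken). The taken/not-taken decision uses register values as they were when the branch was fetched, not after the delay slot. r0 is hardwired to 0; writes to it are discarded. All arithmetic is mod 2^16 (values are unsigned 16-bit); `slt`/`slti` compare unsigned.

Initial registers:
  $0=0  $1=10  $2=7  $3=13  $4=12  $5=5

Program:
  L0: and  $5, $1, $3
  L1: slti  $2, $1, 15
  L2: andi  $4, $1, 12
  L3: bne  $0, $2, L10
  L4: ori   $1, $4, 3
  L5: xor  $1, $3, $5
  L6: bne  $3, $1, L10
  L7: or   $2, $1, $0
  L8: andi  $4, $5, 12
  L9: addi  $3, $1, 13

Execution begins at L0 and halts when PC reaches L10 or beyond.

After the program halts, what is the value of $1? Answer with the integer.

#0 and  $5, $1, $3 ; 0/10/7/13/12/8
#1 slti  $2, $1, 15 ; 0/10/1/13/12/8
#2 andi  $4, $1, 12 ; 0/10/1/13/8/8
#3 bne  $0, $2, L10 ; 0/10/1/13/8/8 ; →target
#4 ori   $1, $4, 3 ; 0/11/1/13/8/8

11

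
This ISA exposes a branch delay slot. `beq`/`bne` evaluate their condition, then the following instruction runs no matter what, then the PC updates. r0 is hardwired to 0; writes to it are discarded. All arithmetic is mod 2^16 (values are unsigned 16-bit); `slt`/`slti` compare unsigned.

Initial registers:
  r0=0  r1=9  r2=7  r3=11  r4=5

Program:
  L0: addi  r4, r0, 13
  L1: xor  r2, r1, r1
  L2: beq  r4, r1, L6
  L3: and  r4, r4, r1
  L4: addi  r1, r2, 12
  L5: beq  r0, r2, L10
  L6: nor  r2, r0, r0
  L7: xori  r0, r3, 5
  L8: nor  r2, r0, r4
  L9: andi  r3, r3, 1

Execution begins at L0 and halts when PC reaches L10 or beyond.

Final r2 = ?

65535

PC=0  addi  r4, r0, 13       | r0=0 r1=9 r2=7 r3=11 r4=13
PC=1  xor  r2, r1, r1        | r0=0 r1=9 r2=0 r3=11 r4=13
PC=2  beq  r4, r1, L6        | r0=0 r1=9 r2=0 r3=11 r4=13  [not taken]
PC=3  and  r4, r4, r1        | r0=0 r1=9 r2=0 r3=11 r4=9
PC=4  addi  r1, r2, 12       | r0=0 r1=12 r2=0 r3=11 r4=9
PC=5  beq  r0, r2, L10       | r0=0 r1=12 r2=0 r3=11 r4=9  [TAKEN]
PC=6  nor  r2, r0, r0        | r0=0 r1=12 r2=65535 r3=11 r4=9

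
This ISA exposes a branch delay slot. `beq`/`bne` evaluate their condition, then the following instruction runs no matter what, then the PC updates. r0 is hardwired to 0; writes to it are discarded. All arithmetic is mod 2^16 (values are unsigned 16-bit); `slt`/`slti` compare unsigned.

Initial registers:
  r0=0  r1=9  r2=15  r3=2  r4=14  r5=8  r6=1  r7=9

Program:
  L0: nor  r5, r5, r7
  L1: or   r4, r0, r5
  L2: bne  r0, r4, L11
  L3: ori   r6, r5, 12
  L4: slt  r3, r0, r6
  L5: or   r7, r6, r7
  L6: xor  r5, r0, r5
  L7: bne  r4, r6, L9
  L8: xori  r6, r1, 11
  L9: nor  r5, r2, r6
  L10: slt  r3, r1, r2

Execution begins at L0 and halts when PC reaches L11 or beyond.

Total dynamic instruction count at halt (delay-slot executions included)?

[0] nor  r5, r5, r7  →  {r0:0, r1:9, r2:15, r3:2, r4:14, r5:65526, r6:1, r7:9}
[1] or   r4, r0, r5  →  {r0:0, r1:9, r2:15, r3:2, r4:65526, r5:65526, r6:1, r7:9}
[2] bne  r0, r4, L11  →  {r0:0, r1:9, r2:15, r3:2, r4:65526, r5:65526, r6:1, r7:9}  ⟨branch taken⟩
[3] ori   r6, r5, 12  →  {r0:0, r1:9, r2:15, r3:2, r4:65526, r5:65526, r6:65534, r7:9}

4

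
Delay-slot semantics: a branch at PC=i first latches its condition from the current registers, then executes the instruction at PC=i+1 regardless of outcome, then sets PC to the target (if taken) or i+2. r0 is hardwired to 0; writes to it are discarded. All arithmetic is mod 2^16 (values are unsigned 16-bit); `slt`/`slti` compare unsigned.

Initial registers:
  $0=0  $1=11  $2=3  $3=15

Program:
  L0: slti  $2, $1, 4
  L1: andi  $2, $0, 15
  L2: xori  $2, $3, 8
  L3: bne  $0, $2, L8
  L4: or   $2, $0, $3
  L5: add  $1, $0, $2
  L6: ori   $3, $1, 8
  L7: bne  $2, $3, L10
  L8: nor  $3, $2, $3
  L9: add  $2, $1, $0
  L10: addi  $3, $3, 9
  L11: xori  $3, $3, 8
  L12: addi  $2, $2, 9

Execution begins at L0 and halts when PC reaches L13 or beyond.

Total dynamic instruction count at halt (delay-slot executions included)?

#0 slti  $2, $1, 4 ; 0/11/0/15
#1 andi  $2, $0, 15 ; 0/11/0/15
#2 xori  $2, $3, 8 ; 0/11/7/15
#3 bne  $0, $2, L8 ; 0/11/7/15 ; →target
#4 or   $2, $0, $3 ; 0/11/15/15
#8 nor  $3, $2, $3 ; 0/11/15/65520
#9 add  $2, $1, $0 ; 0/11/11/65520
#10 addi  $3, $3, 9 ; 0/11/11/65529
#11 xori  $3, $3, 8 ; 0/11/11/65521
#12 addi  $2, $2, 9 ; 0/11/20/65521

10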